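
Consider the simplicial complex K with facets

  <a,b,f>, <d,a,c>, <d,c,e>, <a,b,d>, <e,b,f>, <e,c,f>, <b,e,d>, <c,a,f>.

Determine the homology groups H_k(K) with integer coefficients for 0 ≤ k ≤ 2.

We work with the vertex ordering a < b < c < d < e < f. The simplices of K, each written with vertices in increasing order, are:

  0-simplices (6): a, b, c, d, e, f
  1-simplices (12): ab, ac, ad, af, bd, be, bf, cd, ce, cf, de, ef
  2-simplices (8): abd, abf, acd, acf, bde, bef, cde, cef

Hence C_0 ≅ Z^6, C_1 ≅ Z^12, C_2 ≅ Z^8.

Boundary ∂_1: C_1 → C_0 sends each edge [p,q] (with p < q) to q − p. For instance
  ∂be = e − b.
As a 6×12 matrix over Z this has rank 5, with invariant factors (1,1,1,1,1).

Boundary ∂_2: C_2 → C_1 maps a triangle to the signed sum of its edges. For instance
  ∂abd = bd − ad + ab,
  ∂acd = cd − ad + ac.
As a 12×8 matrix over Z this has rank 7, with invariant factors (1,1,1,1,1,1,1).

Reading off H_k = ker ∂_k / im ∂_{k+1}:

  H_0: rank C_0 − rank ∂_1 = 6 − 5 = 1, and the invariant factors of ∂_1 are all 1, so H_0 = Z.
  H_1: rank ker ∂_1 − rank ∂_2 = (12 − 5) − 7 = 0, and the invariant factors of ∂_2 are all 1, so H_1 = 0.
  H_2: rank ker ∂_2 − rank ∂_3 = (8 − 7) − 0 = 1, and there is no ∂_3, so H_2 = Z.

As a check, the Euler characteristic is 6 − 12 + 8 = 2, which agrees with 1 − 0 + 1 = 2.

H_0 = Z,  H_1 = 0,  H_2 = Z.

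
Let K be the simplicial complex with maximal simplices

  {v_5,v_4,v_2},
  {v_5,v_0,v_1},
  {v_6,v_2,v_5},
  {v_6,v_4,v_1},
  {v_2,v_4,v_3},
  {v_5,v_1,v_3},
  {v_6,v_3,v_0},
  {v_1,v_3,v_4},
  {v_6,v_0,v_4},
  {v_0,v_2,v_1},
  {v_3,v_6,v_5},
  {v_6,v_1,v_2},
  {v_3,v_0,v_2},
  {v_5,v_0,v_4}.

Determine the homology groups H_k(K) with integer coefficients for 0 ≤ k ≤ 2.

K has 7 vertices, 21 edges, 14 triangles.
rank ∂_0 = 0, rank ∂_1 = 6 ⇒ b_0 = 7 − 0 − 6 = 1; all invariant factors of ∂_1 are 1 so no torsion. So H_0 = Z.
rank ∂_1 = 6, rank ∂_2 = 13 ⇒ b_1 = 21 − 6 − 13 = 2; all invariant factors of ∂_2 are 1 so no torsion. So H_1 = Z^2.
rank ∂_2 = 13, rank ∂_3 = 0 ⇒ b_2 = 14 − 13 − 0 = 1. So H_2 = Z.

H_0 ≅ Z,  H_1 ≅ Z^2,  H_2 ≅ Z.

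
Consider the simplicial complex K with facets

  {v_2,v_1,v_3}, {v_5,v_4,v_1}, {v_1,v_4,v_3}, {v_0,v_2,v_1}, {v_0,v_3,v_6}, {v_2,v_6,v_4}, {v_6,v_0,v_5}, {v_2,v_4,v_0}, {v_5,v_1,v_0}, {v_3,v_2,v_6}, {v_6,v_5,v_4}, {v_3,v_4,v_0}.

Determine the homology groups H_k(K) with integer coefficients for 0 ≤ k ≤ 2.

K has 7 vertices, 18 edges, 12 triangles.
rank ∂_0 = 0, rank ∂_1 = 6 ⇒ b_0 = 7 − 0 − 6 = 1; all invariant factors of ∂_1 are 1 so no torsion. So H_0 = Z.
rank ∂_1 = 6, rank ∂_2 = 12 ⇒ b_1 = 18 − 6 − 12 = 0; ∂_2 has invariant factor(s) [2] giving torsion. So H_1 = Z/2.
rank ∂_2 = 12, rank ∂_3 = 0 ⇒ b_2 = 12 − 12 − 0 = 0. So H_2 = 0.

H_0 ≅ Z,  H_1 ≅ Z/2,  H_2 = 0.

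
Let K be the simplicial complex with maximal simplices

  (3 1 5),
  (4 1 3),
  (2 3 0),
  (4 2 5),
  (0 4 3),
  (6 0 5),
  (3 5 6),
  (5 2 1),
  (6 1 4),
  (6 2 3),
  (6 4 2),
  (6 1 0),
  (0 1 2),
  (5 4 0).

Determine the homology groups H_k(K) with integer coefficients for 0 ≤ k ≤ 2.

H_0 = Z,  H_1 = Z^2,  H_2 = Z.

Take the total order 0 < 1 < 2 < 3 < 4 < 5 < 6 on the vertex set. Then K (dimension 2) consists of the simplices:

  0-simplices (7): [0], [1], [2], [3], [4], [5], [6]
  1-simplices (21): [0,1], [0,2], [0,3], [0,4], [0,5], [0,6], [1,2], [1,3], [1,4], [1,5], [1,6], [2,3], [2,4], [2,5], [2,6], [3,4], [3,5], [3,6], [4,5], [4,6], [5,6]
  2-simplices (14): [0,1,2], [0,1,6], [0,2,3], [0,3,4], [0,4,5], [0,5,6], [1,2,5], [1,3,4], [1,3,5], [1,4,6], [2,3,6], [2,4,5], [2,4,6], [3,5,6]

Hence C_0 ≅ Z^7, C_1 ≅ Z^21, C_2 ≅ Z^14.

∂_1: C_1 → C_0 maps an edge to its endpoints' difference, ∂[p,q] = q − p.
As a 7×21 matrix over Z this has rank 6, with invariant factors (1,1,1,1,1,1).

Boundary ∂_2: C_2 → C_1 maps a triangle to the signed sum of its edges. For instance
  ∂[0,4,5] = [4,5] − [0,5] + [0,4],
  ∂[2,3,6] = [3,6] − [2,6] + [2,3].
The resulting 21×14 matrix has rank 13, and its Smith normal form has invariant factors (1,1,1,1,1,1,1,1,1,1,1,1,1).

From H_k ≅ ker(∂_k) / im(∂_{k+1}) we obtain:

  H_0: rank C_0 − rank ∂_1 = 7 − 6 = 1, and the invariant factors of ∂_1 are all 1, so H_0 = Z.
  H_1: rank ker ∂_1 − rank ∂_2 = (21 − 6) − 13 = 2, and the invariant factors of ∂_2 are all 1, so H_1 = Z^2.
  H_2: rank ker ∂_2 − rank ∂_3 = (14 − 13) − 0 = 1, and there is no ∂_3, so H_2 = Z.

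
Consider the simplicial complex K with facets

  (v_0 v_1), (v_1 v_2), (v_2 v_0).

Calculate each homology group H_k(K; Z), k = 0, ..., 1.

We work with the vertex ordering v_0 < v_1 < v_2. The simplices of K, each written with vertices in increasing order, are:

  0-simplices (3): [v_0], [v_1], [v_2]
  1-simplices (3): [v_0,v_1], [v_0,v_2], [v_1,v_2]

Hence C_0 ≅ Z^3, C_1 ≅ Z^3.

Boundary ∂_1: C_1 → C_0 maps an edge to its endpoints' difference, ∂[p,q] = q − p. For instance
  ∂[v_0,v_1] = [v_1] − [v_0].
This gives a 3×3 integer matrix of rank 2; reducing to Smith normal form yields diagonal entries (1,1).

Now H_k = ker ∂_k / im ∂_{k+1}, so:

  H_0: rank C_0 − rank ∂_1 = 3 − 2 = 1, and the invariant factors of ∂_1 are all 1, so H_0 ≅ Z.
  H_1: rank ker ∂_1 − rank ∂_2 = (3 − 2) − 0 = 1, and there is no ∂_2, so H_1 ≅ Z.

H_0 = Z,  H_1 = Z.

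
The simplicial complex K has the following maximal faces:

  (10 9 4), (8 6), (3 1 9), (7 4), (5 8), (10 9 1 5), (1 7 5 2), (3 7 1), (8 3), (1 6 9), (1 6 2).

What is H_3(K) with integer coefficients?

We work with the vertex ordering 1 < 2 < 3 < 4 < 5 < 6 < 7 < 8 < 9 < 10. The simplices of K, each written with vertices in increasing order, are:

  0-simplices (10): [1], [2], [3], [4], [5], [6], [7], [8], [9], [10]
  1-simplices (23): (23 of them)
  2-simplices (13): [1,2,5], [1,2,6], [1,2,7], [1,3,7], [1,3,9], [1,5,7], [1,5,9], [1,5,10], [1,6,9], [1,9,10], [2,5,7], [4,9,10], [5,9,10]
  3-simplices (2): [1,2,5,7], [1,5,9,10]

Hence C_0 ≅ Z^10, C_1 ≅ Z^23, C_2 ≅ Z^13, C_3 ≅ Z^2.

∂_1: C_1 → C_0 maps an edge to its endpoints' difference, ∂[p,q] = q − p.
The resulting 10×23 matrix has rank 9, and its Smith normal form has invariant factors (1,1,1,1,1,1,1,1,1).

∂_2: C_2 → C_1 sends each 2-simplex [p,q,r] to [q,r] − [p,r] + [p,q]. For instance
  ∂[1,2,5] = [2,5] − [1,5] + [1,2],
  ∂[5,9,10] = [9,10] − [5,10] + [5,9].
The resulting 23×13 matrix has rank 11, and its Smith normal form has invariant factors (1,1,1,1,1,1,1,1,1,1,1).

The boundary map ∂_3: C_3 → C_2 sends each 3-simplex σ to the alternating sum Σ_i (−1)^i (σ with its i-th vertex removed). For instance
  ∂[1,5,9,10] = [5,9,10] − [1,9,10] + [1,5,10] − [1,5,9],
  ∂[1,2,5,7] = [2,5,7] − [1,5,7] + [1,2,7] − [1,2,5].
As a 13×2 matrix over Z this has rank 2, with invariant factors (1,1).

Now H_k = ker ∂_k / im ∂_{k+1}, so:

  H_3: rank ker ∂_3 − rank ∂_4 = (2 − 2) − 0 = 0, and there is no ∂_4, so H_3 ≅ 0.

H_3 ≅ 0.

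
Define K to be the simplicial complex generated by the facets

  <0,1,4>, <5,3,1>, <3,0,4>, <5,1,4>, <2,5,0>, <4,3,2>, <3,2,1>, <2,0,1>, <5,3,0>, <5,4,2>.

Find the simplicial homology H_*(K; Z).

H_0 = Z,  H_1 = Z_2,  H_2 = 0.

Order the vertices as 0 < 1 < 2 < 3 < 4 < 5. Listing each simplex with vertices in this order, K has dimension 2 with simplices:

  0-simplices (6): [0], [1], [2], [3], [4], [5]
  1-simplices (15): [0,1], [0,2], [0,3], [0,4], [0,5], [1,2], [1,3], [1,4], [1,5], [2,3], [2,4], [2,5], [3,4], [3,5], [4,5]
  2-simplices (10): [0,1,2], [0,1,4], [0,2,5], [0,3,4], [0,3,5], [1,2,3], [1,3,5], [1,4,5], [2,3,4], [2,4,5]

giving chain groups C_0 ≅ Z^6, C_1 ≅ Z^15, C_2 ≅ Z^10.

∂_1: C_1 → C_0 is given by ∂[p,q] = [q] − [p]. For instance
  ∂[0,2] = [2] − [0].
As a 6×15 matrix over Z this has rank 5, with invariant factors (1,1,1,1,1).

The boundary map ∂_2: C_2 → C_1 sends each 2-simplex [p,q,r] to [q,r] − [p,r] + [p,q]. For instance
  ∂[0,3,5] = [3,5] − [0,5] + [0,3],
  ∂[1,3,5] = [3,5] − [1,5] + [1,3].
This gives a 15×10 integer matrix of rank 10; reducing to Smith normal form yields diagonal entries (1,1,1,1,1,1,1,1,1,2).

From H_k ≅ ker(∂_k) / im(∂_{k+1}) we obtain:

  H_0: rank C_0 − rank ∂_1 = 6 − 5 = 1, and the invariant factors of ∂_1 are all 1, so H_0 = Z.
  H_1: rank ker ∂_1 − rank ∂_2 = (15 − 5) − 10 = 0, and ∂_2 has invariant factor 2 > 1, so H_1 = Z_2.
  H_2: rank ker ∂_2 − rank ∂_3 = (10 − 10) − 0 = 0, and there is no ∂_3, so H_2 = 0.

(K is a triangulation of the real projective plane RP^2.)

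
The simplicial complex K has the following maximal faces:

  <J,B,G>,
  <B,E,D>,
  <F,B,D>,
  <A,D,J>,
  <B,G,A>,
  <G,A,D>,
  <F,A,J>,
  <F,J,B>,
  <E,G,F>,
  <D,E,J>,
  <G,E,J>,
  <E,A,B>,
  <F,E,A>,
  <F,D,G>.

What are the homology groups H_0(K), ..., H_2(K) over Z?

H_0 = Z,  H_1 = Z^2,  H_2 = Z.

K has 7 vertices, 21 edges, 14 triangles.
rank ∂_0 = 0, rank ∂_1 = 6 ⇒ b_0 = 7 − 0 − 6 = 1; all invariant factors of ∂_1 are 1 so no torsion. So H_0 ≅ Z.
rank ∂_1 = 6, rank ∂_2 = 13 ⇒ b_1 = 21 − 6 − 13 = 2; all invariant factors of ∂_2 are 1 so no torsion. So H_1 ≅ Z^2.
rank ∂_2 = 13, rank ∂_3 = 0 ⇒ b_2 = 14 − 13 − 0 = 1. So H_2 ≅ Z.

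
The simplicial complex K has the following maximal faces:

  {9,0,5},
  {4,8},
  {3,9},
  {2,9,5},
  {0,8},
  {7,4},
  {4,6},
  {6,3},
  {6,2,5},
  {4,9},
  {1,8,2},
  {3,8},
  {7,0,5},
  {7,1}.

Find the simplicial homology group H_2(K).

Take the total order 0 < 1 < 2 < 3 < 4 < 5 < 6 < 7 < 8 < 9 on the vertex set. Then K (dimension 2) consists of the simplices:

  0-simplices (10): [0], [1], [2], [3], [4], [5], [6], [7], [8], [9]
  1-simplices (21): [0,5], [0,7], [0,8], [0,9], [1,2], [1,7], [1,8], [2,5], [2,6], [2,8], [2,9], [3,6], [3,8], [3,9], [4,6], [4,7], [4,8], [4,9], [5,6], [5,7], [5,9]
  2-simplices (5): [0,5,7], [0,5,9], [1,2,8], [2,5,6], [2,5,9]

giving chain groups C_0 ≅ Z^10, C_1 ≅ Z^21, C_2 ≅ Z^5.

∂_1: C_1 → C_0 sends each edge [p,q] (with p < q) to q − p. For instance
  ∂[0,5] = [5] − [0].
This gives a 10×21 integer matrix of rank 9; reducing to Smith normal form yields diagonal entries (1,1,1,1,1,1,1,1,1).

Boundary ∂_2: C_2 → C_1 acts by ∂[p,q,r] = [q,r] − [p,r] + [p,q]. For instance
  ∂[0,5,9] = [5,9] − [0,9] + [0,5],
  ∂[0,5,7] = [5,7] − [0,7] + [0,5].
The resulting 21×5 matrix has rank 5, and its Smith normal form has invariant factors (1,1,1,1,1).

From H_k ≅ ker(∂_k) / im(∂_{k+1}) we obtain:

  H_2: rank ker ∂_2 − rank ∂_3 = (5 − 5) − 0 = 0, and there is no ∂_3, so H_2 = 0.

H_2 = 0.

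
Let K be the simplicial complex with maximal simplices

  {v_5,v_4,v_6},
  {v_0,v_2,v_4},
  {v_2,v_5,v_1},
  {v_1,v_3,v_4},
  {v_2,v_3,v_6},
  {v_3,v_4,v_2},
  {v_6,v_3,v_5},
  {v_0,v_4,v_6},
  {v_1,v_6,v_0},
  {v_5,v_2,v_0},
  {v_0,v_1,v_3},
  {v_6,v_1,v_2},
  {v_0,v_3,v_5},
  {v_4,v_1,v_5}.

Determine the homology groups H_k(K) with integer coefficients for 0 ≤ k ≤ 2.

H_0 ≅ Z,  H_1 ≅ Z^2,  H_2 ≅ Z.

Fix the vertex order v_0 < v_1 < v_2 < v_3 < v_4 < v_5 < v_6 and write every simplex with vertices in increasing order. Then dim K = 2 and the simplices of K are:

  0-simplices (7): [v_0], [v_1], [v_2], [v_3], [v_4], [v_5], [v_6]
  1-simplices (21): (21 of them)
  2-simplices (14): (14 of them)

Hence C_0 ≅ Z^7, C_1 ≅ Z^21, C_2 ≅ Z^14.

The boundary map ∂_1: C_1 → C_0 maps an edge to its endpoints' difference, ∂[p,q] = q − p.
The resulting 7×21 matrix has rank 6, and its Smith normal form has invariant factors (1,1,1,1,1,1).

Boundary ∂_2: C_2 → C_1 acts by ∂[p,q,r] = [q,r] − [p,r] + [p,q]. For instance
  ∂[v_2,v_3,v_6] = [v_3,v_6] − [v_2,v_6] + [v_2,v_3],
  ∂[v_0,v_2,v_5] = [v_2,v_5] − [v_0,v_5] + [v_0,v_2].
This gives a 21×14 integer matrix of rank 13; reducing to Smith normal form yields diagonal entries (1,1,1,1,1,1,1,1,1,1,1,1,1).

Reading off H_k = ker ∂_k / im ∂_{k+1}:

  H_0: rank C_0 − rank ∂_1 = 7 − 6 = 1, and the invariant factors of ∂_1 are all 1, so H_0 ≅ Z.
  H_1: rank ker ∂_1 − rank ∂_2 = (21 − 6) − 13 = 2, and the invariant factors of ∂_2 are all 1, so H_1 ≅ Z^2.
  H_2: rank ker ∂_2 − rank ∂_3 = (14 − 13) − 0 = 1, and there is no ∂_3, so H_2 ≅ Z.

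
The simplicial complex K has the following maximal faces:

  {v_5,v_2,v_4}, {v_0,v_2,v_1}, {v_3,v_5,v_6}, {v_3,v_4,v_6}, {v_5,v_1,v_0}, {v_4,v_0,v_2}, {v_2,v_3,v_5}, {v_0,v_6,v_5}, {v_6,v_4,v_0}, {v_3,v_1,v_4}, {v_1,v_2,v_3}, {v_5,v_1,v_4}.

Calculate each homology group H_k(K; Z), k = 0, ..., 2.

H_0 ≅ Z,  H_1 ≅ Z/2,  H_2 = 0.

Fix the vertex order v_0 < v_1 < v_2 < v_3 < v_4 < v_5 < v_6 and write every simplex with vertices in increasing order. Then dim K = 2 and the simplices of K are:

  0-simplices (7): [v_0], [v_1], [v_2], [v_3], [v_4], [v_5], [v_6]
  1-simplices (18): (18 of them)
  2-simplices (12): (12 of them)

Hence C_0 ≅ Z^7, C_1 ≅ Z^18, C_2 ≅ Z^12.

∂_1: C_1 → C_0 sends each edge [p,q] (with p < q) to q − p. For instance
  ∂[v_1,v_5] = [v_5] − [v_1].
As a 7×18 matrix over Z this has rank 6, with invariant factors (1,1,1,1,1,1).

∂_2: C_2 → C_1 maps a triangle to the signed sum of its edges. For instance
  ∂[v_0,v_2,v_4] = [v_2,v_4] − [v_0,v_4] + [v_0,v_2],
  ∂[v_1,v_2,v_3] = [v_2,v_3] − [v_1,v_3] + [v_1,v_2].
This gives a 18×12 integer matrix of rank 12; reducing to Smith normal form yields diagonal entries (1,1,1,1,1,1,1,1,1,1,1,2).

Reading off H_k = ker ∂_k / im ∂_{k+1}:

  H_0: rank C_0 − rank ∂_1 = 7 − 6 = 1, and the invariant factors of ∂_1 are all 1, so H_0 ≅ Z.
  H_1: rank ker ∂_1 − rank ∂_2 = (18 − 6) − 12 = 0, and ∂_2 has invariant factor 2 > 1, so H_1 ≅ Z/2.
  H_2: rank ker ∂_2 − rank ∂_3 = (12 − 12) − 0 = 0, and there is no ∂_3, so H_2 ≅ 0.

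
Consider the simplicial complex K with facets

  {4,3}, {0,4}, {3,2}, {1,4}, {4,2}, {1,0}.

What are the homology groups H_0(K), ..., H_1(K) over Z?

H_0 = Z,  H_1 = Z^2.

We work with the vertex ordering 0 < 1 < 2 < 3 < 4. The simplices of K, each written with vertices in increasing order, are:

  0-simplices (5): [0], [1], [2], [3], [4]
  1-simplices (6): [0,1], [0,4], [1,4], [2,3], [2,4], [3,4]

Hence C_0 ≅ Z^5, C_1 ≅ Z^6.

∂_1: C_1 → C_0 sends each edge [p,q] (with p < q) to q − p. For instance
  ∂[0,1] = [1] − [0].
As a 5×6 matrix over Z this has rank 4, with invariant factors (1,1,1,1).

From H_k ≅ ker(∂_k) / im(∂_{k+1}) we obtain:

  H_0: rank C_0 − rank ∂_1 = 5 − 4 = 1, and the invariant factors of ∂_1 are all 1, so H_0 ≅ Z.
  H_1: rank ker ∂_1 − rank ∂_2 = (6 − 4) − 0 = 2, and there is no ∂_2, so H_1 ≅ Z^2.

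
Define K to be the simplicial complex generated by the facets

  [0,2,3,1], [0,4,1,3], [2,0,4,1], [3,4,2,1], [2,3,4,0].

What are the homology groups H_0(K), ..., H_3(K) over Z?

Order the vertices as 0 < 1 < 2 < 3 < 4. Listing each simplex with vertices in this order, K has dimension 3 with simplices:

  0-simplices (5): [0], [1], [2], [3], [4]
  1-simplices (10): [0,1], [0,2], [0,3], [0,4], [1,2], [1,3], [1,4], [2,3], [2,4], [3,4]
  2-simplices (10): [0,1,2], [0,1,3], [0,1,4], [0,2,3], [0,2,4], [0,3,4], [1,2,3], [1,2,4], [1,3,4], [2,3,4]
  3-simplices (5): [0,1,2,3], [0,1,2,4], [0,1,3,4], [0,2,3,4], [1,2,3,4]

so the chain groups are C_0 ≅ Z^5, C_1 ≅ Z^10, C_2 ≅ Z^10, C_3 ≅ Z^5.

Boundary ∂_1: C_1 → C_0 maps an edge to its endpoints' difference, ∂[p,q] = q − p.
This gives a 5×10 integer matrix of rank 4; reducing to Smith normal form yields diagonal entries (1,1,1,1).

Boundary ∂_2: C_2 → C_1 sends each 2-simplex [p,q,r] to [q,r] − [p,r] + [p,q]. For instance
  ∂[1,3,4] = [3,4] − [1,4] + [1,3],
  ∂[0,1,3] = [1,3] − [0,3] + [0,1].
As a 10×10 matrix over Z this has rank 6, with invariant factors (1,1,1,1,1,1).

The boundary map ∂_3: C_3 → C_2 sends each 3-simplex σ to the alternating sum Σ_i (−1)^i (σ with its i-th vertex removed). For instance
  ∂[1,2,3,4] = [2,3,4] − [1,3,4] + [1,2,4] − [1,2,3],
  ∂[0,1,3,4] = [1,3,4] − [0,3,4] + [0,1,4] − [0,1,3].
As a 10×5 matrix over Z this has rank 4, with invariant factors (1,1,1,1).

From H_k ≅ ker(∂_k) / im(∂_{k+1}) we obtain:

  H_0: rank C_0 − rank ∂_1 = 5 − 4 = 1, and the invariant factors of ∂_1 are all 1, so H_0 ≅ Z.
  H_1: rank ker ∂_1 − rank ∂_2 = (10 − 4) − 6 = 0, and the invariant factors of ∂_2 are all 1, so H_1 ≅ 0.
  H_2: rank ker ∂_2 − rank ∂_3 = (10 − 6) − 4 = 0, and the invariant factors of ∂_3 are all 1, so H_2 ≅ 0.
  H_3: rank ker ∂_3 − rank ∂_4 = (5 − 4) − 0 = 1, and there is no ∂_4, so H_3 ≅ Z.

H_0 = Z,  H_1 = 0,  H_2 = 0,  H_3 = Z.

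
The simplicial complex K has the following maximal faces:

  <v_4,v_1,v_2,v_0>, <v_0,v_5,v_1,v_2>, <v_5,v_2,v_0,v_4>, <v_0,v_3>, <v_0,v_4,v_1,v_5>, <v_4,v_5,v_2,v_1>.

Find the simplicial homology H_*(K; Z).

H_0 ≅ Z,  H_1 = 0,  H_2 = 0,  H_3 ≅ Z.

We work with the vertex ordering v_0 < v_1 < v_2 < v_3 < v_4 < v_5. The simplices of K, each written with vertices in increasing order, are:

  0-simplices (6): [v_0], [v_1], [v_2], [v_3], [v_4], [v_5]
  1-simplices (11): [v_0,v_1], [v_0,v_2], [v_0,v_3], [v_0,v_4], [v_0,v_5], [v_1,v_2], [v_1,v_4], [v_1,v_5], [v_2,v_4], [v_2,v_5], [v_4,v_5]
  2-simplices (10): [v_0,v_1,v_2], [v_0,v_1,v_4], [v_0,v_1,v_5], [v_0,v_2,v_4], [v_0,v_2,v_5], [v_0,v_4,v_5], [v_1,v_2,v_4], [v_1,v_2,v_5], [v_1,v_4,v_5], [v_2,v_4,v_5]
  3-simplices (5): [v_0,v_1,v_2,v_4], [v_0,v_1,v_2,v_5], [v_0,v_1,v_4,v_5], [v_0,v_2,v_4,v_5], [v_1,v_2,v_4,v_5]

so the chain groups are C_0 ≅ Z^6, C_1 ≅ Z^11, C_2 ≅ Z^10, C_3 ≅ Z^5.

Boundary ∂_1: C_1 → C_0 is given by ∂[p,q] = [q] − [p]. For instance
  ∂[v_2,v_5] = [v_5] − [v_2].
As a 6×11 matrix over Z this has rank 5, with invariant factors (1,1,1,1,1).

Boundary ∂_2: C_2 → C_1 sends each 2-simplex [p,q,r] to [q,r] − [p,r] + [p,q]. For instance
  ∂[v_2,v_4,v_5] = [v_4,v_5] − [v_2,v_5] + [v_2,v_4],
  ∂[v_0,v_4,v_5] = [v_4,v_5] − [v_0,v_5] + [v_0,v_4].
The resulting 11×10 matrix has rank 6, and its Smith normal form has invariant factors (1,1,1,1,1,1).

∂_3: C_3 → C_2 sends each 3-simplex σ to the alternating sum Σ_i (−1)^i (σ with its i-th vertex removed). For instance
  ∂[v_0,v_1,v_2,v_4] = [v_1,v_2,v_4] − [v_0,v_2,v_4] + [v_0,v_1,v_4] − [v_0,v_1,v_2],
  ∂[v_0,v_1,v_2,v_5] = [v_1,v_2,v_5] − [v_0,v_2,v_5] + [v_0,v_1,v_5] − [v_0,v_1,v_2].
The resulting 10×5 matrix has rank 4, and its Smith normal form has invariant factors (1,1,1,1).

Reading off H_k = ker ∂_k / im ∂_{k+1}:

  H_0: rank C_0 − rank ∂_1 = 6 − 5 = 1, and the invariant factors of ∂_1 are all 1, so H_0 = Z.
  H_1: rank ker ∂_1 − rank ∂_2 = (11 − 5) − 6 = 0, and the invariant factors of ∂_2 are all 1, so H_1 = 0.
  H_2: rank ker ∂_2 − rank ∂_3 = (10 − 6) − 4 = 0, and the invariant factors of ∂_3 are all 1, so H_2 = 0.
  H_3: rank ker ∂_3 − rank ∂_4 = (5 − 4) − 0 = 1, and there is no ∂_4, so H_3 = Z.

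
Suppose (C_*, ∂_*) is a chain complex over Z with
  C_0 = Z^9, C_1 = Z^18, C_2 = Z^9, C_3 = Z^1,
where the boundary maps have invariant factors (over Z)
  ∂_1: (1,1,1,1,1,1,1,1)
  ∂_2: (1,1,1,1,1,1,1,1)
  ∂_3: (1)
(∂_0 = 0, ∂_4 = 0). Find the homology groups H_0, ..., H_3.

H_0: b_0 = 9 − 0 − 8 = 1; torsion from ∂_1 factors > 1: none. So H_0 = Z.
H_1: b_1 = 18 − 8 − 8 = 2; torsion from ∂_2 factors > 1: none. So H_1 = Z^2.
H_2: b_2 = 9 − 8 − 1 = 0; torsion from ∂_3 factors > 1: none. So H_2 = 0.
H_3: b_3 = 1 − 1 − 0 = 0; torsion from ∂_4 factors > 1: none. So H_3 = 0.

H_0 = Z,  H_1 = Z^2,  H_2 = 0,  H_3 = 0.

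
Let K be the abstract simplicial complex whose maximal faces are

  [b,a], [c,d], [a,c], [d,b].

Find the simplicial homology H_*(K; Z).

K has 4 vertices, 4 edges.
rank ∂_0 = 0, rank ∂_1 = 3 ⇒ b_0 = 4 − 0 − 3 = 1; all invariant factors of ∂_1 are 1 so no torsion. So H_0 ≅ Z.
rank ∂_1 = 3, rank ∂_2 = 0 ⇒ b_1 = 4 − 3 − 0 = 1. So H_1 ≅ Z.

H_0 ≅ Z,  H_1 ≅ Z.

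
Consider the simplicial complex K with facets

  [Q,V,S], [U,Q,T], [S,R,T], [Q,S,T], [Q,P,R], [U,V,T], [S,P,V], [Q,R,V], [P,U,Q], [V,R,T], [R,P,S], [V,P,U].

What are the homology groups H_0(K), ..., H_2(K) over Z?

H_0 ≅ Z,  H_1 ≅ Z/2Z,  H_2 = 0.

Fix the vertex order P < Q < R < S < T < U < V and write every simplex with vertices in increasing order. Then dim K = 2 and the simplices of K are:

  0-simplices (7): P, Q, R, S, T, U, V
  1-simplices (18): PQ, PR, PS, PU, PV, QR, QS, QT, QU, QV, RS, RT, RV, ST, SV, TU, TV, UV
  2-simplices (12): PQR, PQU, PRS, PSV, PUV, QRV, QST, QSV, QTU, RST, RTV, TUV

so the chain groups are C_0 ≅ Z^7, C_1 ≅ Z^18, C_2 ≅ Z^12.

∂_1: C_1 → C_0 is given by ∂[p,q] = [q] − [p]. For instance
  ∂QT = T − Q.
As a 7×18 matrix over Z this has rank 6, with invariant factors (1,1,1,1,1,1).

Boundary ∂_2: C_2 → C_1 maps a triangle to the signed sum of its edges. For instance
  ∂RTV = TV − RV + RT,
  ∂QST = ST − QT + QS.
The 18×12 boundary matrix has rank 12 and Smith normal form diag(1,1,1,1,1,1,1,1,1,1,1,2).

Now H_k = ker ∂_k / im ∂_{k+1}, so:

  H_0: rank C_0 − rank ∂_1 = 7 − 6 = 1, and the invariant factors of ∂_1 are all 1, so H_0 = Z.
  H_1: rank ker ∂_1 − rank ∂_2 = (18 − 6) − 12 = 0, and ∂_2 has invariant factor 2 > 1, so H_1 = Z/2Z.
  H_2: rank ker ∂_2 − rank ∂_3 = (12 − 12) − 0 = 0, and there is no ∂_3, so H_2 = 0.

As a check, the Euler characteristic is 7 − 18 + 12 = 1, which agrees with 1 − 0 + 0 = 1.
(K is a triangulation of the real projective plane RP^2.)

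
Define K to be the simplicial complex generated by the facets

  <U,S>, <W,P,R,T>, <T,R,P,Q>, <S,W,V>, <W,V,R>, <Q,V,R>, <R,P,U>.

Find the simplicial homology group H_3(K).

Take the total order P < Q < R < S < T < U < V < W on the vertex set. Then K (dimension 3) consists of the simplices:

  0-simplices (8): P, Q, R, S, T, U, V, W
  1-simplices (17): PQ, PR, PT, PU, PW, QR, QT, QV, RT, RU, RV, RW, SU, SV, SW, TW, VW
  2-simplices (11): PQR, PQT, PRT, PRU, PRW, PTW, QRT, QRV, RTW, RVW, SVW
  3-simplices (2): PQRT, PRTW

Hence C_0 ≅ Z^8, C_1 ≅ Z^17, C_2 ≅ Z^11, C_3 ≅ Z^2.

∂_1: C_1 → C_0 maps an edge to its endpoints' difference, ∂[p,q] = q − p.
The 8×17 boundary matrix has rank 7 and Smith normal form diag(1,1,1,1,1,1,1).

The boundary map ∂_2: C_2 → C_1 acts by ∂[p,q,r] = [q,r] − [p,r] + [p,q]. For instance
  ∂RTW = TW − RW + RT,
  ∂PQR = QR − PR + PQ.
This gives a 17×11 integer matrix of rank 9; reducing to Smith normal form yields diagonal entries (1,1,1,1,1,1,1,1,1).

∂_3: C_3 → C_2 sends each 3-simplex σ to the alternating sum Σ_i (−1)^i (σ with its i-th vertex removed). For instance
  ∂PRTW = RTW − PTW + PRW − PRT,
  ∂PQRT = QRT − PRT + PQT − PQR.
The resulting 11×2 matrix has rank 2, and its Smith normal form has invariant factors (1,1).

Reading off H_k = ker ∂_k / im ∂_{k+1}:

  H_3: rank ker ∂_3 − rank ∂_4 = (2 − 2) − 0 = 0, and there is no ∂_4, so H_3 ≅ 0.

H_3 = 0.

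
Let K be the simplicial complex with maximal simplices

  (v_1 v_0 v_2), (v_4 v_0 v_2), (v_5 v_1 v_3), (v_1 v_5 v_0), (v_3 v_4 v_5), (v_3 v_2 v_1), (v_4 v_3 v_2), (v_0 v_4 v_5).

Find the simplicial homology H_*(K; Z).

Order the vertices as v_0 < v_1 < v_2 < v_3 < v_4 < v_5. Listing each simplex with vertices in this order, K has dimension 2 with simplices:

  0-simplices (6): [v_0], [v_1], [v_2], [v_3], [v_4], [v_5]
  1-simplices (12): [v_0,v_1], [v_0,v_2], [v_0,v_4], [v_0,v_5], [v_1,v_2], [v_1,v_3], [v_1,v_5], [v_2,v_3], [v_2,v_4], [v_3,v_4], [v_3,v_5], [v_4,v_5]
  2-simplices (8): [v_0,v_1,v_2], [v_0,v_1,v_5], [v_0,v_2,v_4], [v_0,v_4,v_5], [v_1,v_2,v_3], [v_1,v_3,v_5], [v_2,v_3,v_4], [v_3,v_4,v_5]

so the chain groups are C_0 ≅ Z^6, C_1 ≅ Z^12, C_2 ≅ Z^8.

∂_1: C_1 → C_0 maps an edge to its endpoints' difference, ∂[p,q] = q − p. For instance
  ∂[v_3,v_5] = [v_5] − [v_3].
The resulting 6×12 matrix has rank 5, and its Smith normal form has invariant factors (1,1,1,1,1).

Boundary ∂_2: C_2 → C_1 maps a triangle to the signed sum of its edges. For instance
  ∂[v_1,v_3,v_5] = [v_3,v_5] − [v_1,v_5] + [v_1,v_3],
  ∂[v_0,v_4,v_5] = [v_4,v_5] − [v_0,v_5] + [v_0,v_4].
As a 12×8 matrix over Z this has rank 7, with invariant factors (1,1,1,1,1,1,1).

From H_k ≅ ker(∂_k) / im(∂_{k+1}) we obtain:

  H_0: rank C_0 − rank ∂_1 = 6 − 5 = 1, and the invariant factors of ∂_1 are all 1, so H_0 ≅ Z.
  H_1: rank ker ∂_1 − rank ∂_2 = (12 − 5) − 7 = 0, and the invariant factors of ∂_2 are all 1, so H_1 ≅ 0.
  H_2: rank ker ∂_2 − rank ∂_3 = (8 − 7) − 0 = 1, and there is no ∂_3, so H_2 ≅ Z.

(K is a triangulation of the 2-sphere S^2.)

H_0 ≅ Z,  H_1 = 0,  H_2 ≅ Z.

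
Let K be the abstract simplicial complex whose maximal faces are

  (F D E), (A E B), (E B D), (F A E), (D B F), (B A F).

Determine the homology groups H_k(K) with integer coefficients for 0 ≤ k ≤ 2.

H_0 = Z,  H_1 = 0,  H_2 = Z.

K has 5 vertices, 9 edges, 6 triangles.
rank ∂_0 = 0, rank ∂_1 = 4 ⇒ b_0 = 5 − 0 − 4 = 1; all invariant factors of ∂_1 are 1 so no torsion. So H_0 = Z.
rank ∂_1 = 4, rank ∂_2 = 5 ⇒ b_1 = 9 − 4 − 5 = 0; all invariant factors of ∂_2 are 1 so no torsion. So H_1 = 0.
rank ∂_2 = 5, rank ∂_3 = 0 ⇒ b_2 = 6 − 5 − 0 = 1. So H_2 = Z.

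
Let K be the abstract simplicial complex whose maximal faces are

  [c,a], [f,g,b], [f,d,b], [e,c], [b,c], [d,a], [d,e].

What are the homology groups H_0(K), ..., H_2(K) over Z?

We work with the vertex ordering a < b < c < d < e < f < g. The simplices of K, each written with vertices in increasing order, are:

  0-simplices (7): a, b, c, d, e, f, g
  1-simplices (10): ac, ad, bc, bd, bf, bg, ce, de, df, fg
  2-simplices (2): bdf, bfg

Hence C_0 ≅ Z^7, C_1 ≅ Z^10, C_2 ≅ Z^2.

The boundary map ∂_1: C_1 → C_0 is given by ∂[p,q] = [q] − [p]. For instance
  ∂bd = d − b.
This gives a 7×10 integer matrix of rank 6; reducing to Smith normal form yields diagonal entries (1,1,1,1,1,1).

Boundary ∂_2: C_2 → C_1 sends each 2-simplex [p,q,r] to [q,r] − [p,r] + [p,q]. For instance
  ∂bdf = df − bf + bd,
  ∂bfg = fg − bg + bf.
As a 10×2 matrix over Z this has rank 2, with invariant factors (1,1).

Reading off H_k = ker ∂_k / im ∂_{k+1}:

  H_0: rank C_0 − rank ∂_1 = 7 − 6 = 1, and the invariant factors of ∂_1 are all 1, so H_0 = Z.
  H_1: rank ker ∂_1 − rank ∂_2 = (10 − 6) − 2 = 2, and the invariant factors of ∂_2 are all 1, so H_1 = Z^2.
  H_2: rank ker ∂_2 − rank ∂_3 = (2 − 2) − 0 = 0, and there is no ∂_3, so H_2 = 0.

As a check, the Euler characteristic is 7 − 10 + 2 = -1, which agrees with 1 − 2 + 0 = -1.

H_0 ≅ Z,  H_1 ≅ Z^2,  H_2 = 0.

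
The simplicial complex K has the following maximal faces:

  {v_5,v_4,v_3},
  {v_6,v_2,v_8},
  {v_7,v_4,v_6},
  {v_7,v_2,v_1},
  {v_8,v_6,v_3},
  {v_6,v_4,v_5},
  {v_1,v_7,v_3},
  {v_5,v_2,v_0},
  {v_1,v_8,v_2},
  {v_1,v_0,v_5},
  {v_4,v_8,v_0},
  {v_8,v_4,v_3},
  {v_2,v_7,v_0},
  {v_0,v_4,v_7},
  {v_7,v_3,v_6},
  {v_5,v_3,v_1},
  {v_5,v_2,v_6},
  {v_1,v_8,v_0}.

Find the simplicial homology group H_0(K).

We work with the vertex ordering v_0 < v_1 < v_2 < v_3 < v_4 < v_5 < v_6 < v_7 < v_8. The simplices of K, each written with vertices in increasing order, are:

  0-simplices (9): [v_0], [v_1], [v_2], [v_3], [v_4], [v_5], [v_6], [v_7], [v_8]
  1-simplices (27): (27 of them)
  2-simplices (18): (18 of them)

giving chain groups C_0 ≅ Z^9, C_1 ≅ Z^27, C_2 ≅ Z^18.

∂_1: C_1 → C_0 sends each edge [p,q] (with p < q) to q − p. For instance
  ∂[v_2,v_8] = [v_8] − [v_2].
This gives a 9×27 integer matrix of rank 8; reducing to Smith normal form yields diagonal entries (1,1,1,1,1,1,1,1).

∂_2: C_2 → C_1 maps a triangle to the signed sum of its edges. For instance
  ∂[v_0,v_2,v_5] = [v_2,v_5] − [v_0,v_5] + [v_0,v_2],
  ∂[v_4,v_6,v_7] = [v_6,v_7] − [v_4,v_7] + [v_4,v_6].
The resulting 27×18 matrix has rank 18, and its Smith normal form has invariant factors (1,1,1,1,1,1,1,1,1,1,1,1,1,1,1,1,1,2).

Reading off H_k = ker ∂_k / im ∂_{k+1}:

  H_0: rank C_0 − rank ∂_1 = 9 − 8 = 1, and the invariant factors of ∂_1 are all 1, so H_0 ≅ Z.

(K is a triangulation of the Klein bottle.)

H_0 = Z.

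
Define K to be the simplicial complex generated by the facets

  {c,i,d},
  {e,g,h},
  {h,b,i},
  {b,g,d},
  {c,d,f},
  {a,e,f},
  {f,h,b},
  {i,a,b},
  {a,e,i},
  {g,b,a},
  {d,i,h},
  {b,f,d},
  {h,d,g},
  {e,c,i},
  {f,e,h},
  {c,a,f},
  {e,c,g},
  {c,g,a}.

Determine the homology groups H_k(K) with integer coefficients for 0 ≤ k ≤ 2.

H_0 ≅ Z,  H_1 ≅ Z ⊕ Z_2,  H_2 = 0.

Order the vertices as a < b < c < d < e < f < g < h < i. Listing each simplex with vertices in this order, K has dimension 2 with simplices:

  0-simplices (9): a, b, c, d, e, f, g, h, i
  1-simplices (27): ab, ac, ae, af, ag, ai, bd, bf, bg, bh, bi, cd, ce, cf, cg, ci, df, dg, dh, di, ef, eg, eh, ei, fh, gh, hi
  2-simplices (18): abg, abi, acf, acg, aef, aei, bdf, bdg, bfh, bhi, cdf, cdi, ceg, cei, dgh, dhi, efh, egh

giving chain groups C_0 ≅ Z^9, C_1 ≅ Z^27, C_2 ≅ Z^18.

Boundary ∂_1: C_1 → C_0 maps an edge to its endpoints' difference, ∂[p,q] = q − p. For instance
  ∂dg = g − d.
The 9×27 boundary matrix has rank 8 and Smith normal form diag(1,1,1,1,1,1,1,1).

Boundary ∂_2: C_2 → C_1 maps a triangle to the signed sum of its edges. For instance
  ∂dhi = hi − di + dh,
  ∂acg = cg − ag + ac.
This gives a 27×18 integer matrix of rank 18; reducing to Smith normal form yields diagonal entries (1,1,1,1,1,1,1,1,1,1,1,1,1,1,1,1,1,2).

Reading off H_k = ker ∂_k / im ∂_{k+1}:

  H_0: rank C_0 − rank ∂_1 = 9 − 8 = 1, and the invariant factors of ∂_1 are all 1, so H_0 = Z.
  H_1: rank ker ∂_1 − rank ∂_2 = (27 − 8) − 18 = 1, and ∂_2 has invariant factor 2 > 1, so H_1 = Z ⊕ Z_2.
  H_2: rank ker ∂_2 − rank ∂_3 = (18 − 18) − 0 = 0, and there is no ∂_3, so H_2 = 0.

As a check, the Euler characteristic is 9 − 27 + 18 = 0, which agrees with 1 − 1 + 0 = 0.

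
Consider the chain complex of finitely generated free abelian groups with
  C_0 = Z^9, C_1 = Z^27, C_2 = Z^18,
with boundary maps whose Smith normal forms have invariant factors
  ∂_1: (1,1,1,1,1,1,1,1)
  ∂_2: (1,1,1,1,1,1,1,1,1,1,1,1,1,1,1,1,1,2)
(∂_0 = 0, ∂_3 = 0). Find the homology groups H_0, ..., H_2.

H_0: b_0 = 9 − 0 − 8 = 1; torsion from ∂_1 factors > 1: none. So H_0 = Z.
H_1: b_1 = 27 − 8 − 18 = 1; torsion from ∂_2 factors > 1: [2]. So H_1 = Z × Z/2.
H_2: b_2 = 18 − 18 − 0 = 0; torsion from ∂_3 factors > 1: none. So H_2 = 0.

H_0 = Z,  H_1 = Z × Z/2,  H_2 = 0.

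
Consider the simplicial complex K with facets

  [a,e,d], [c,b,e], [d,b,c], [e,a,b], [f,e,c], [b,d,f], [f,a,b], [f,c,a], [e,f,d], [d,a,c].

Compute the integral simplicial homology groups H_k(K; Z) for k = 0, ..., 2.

H_0 = Z,  H_1 = Z/2,  H_2 = 0.

Fix the vertex order a < b < c < d < e < f and write every simplex with vertices in increasing order. Then dim K = 2 and the simplices of K are:

  0-simplices (6): a, b, c, d, e, f
  1-simplices (15): ab, ac, ad, ae, af, bc, bd, be, bf, cd, ce, cf, de, df, ef
  2-simplices (10): abe, abf, acd, acf, ade, bcd, bce, bdf, cef, def

giving chain groups C_0 ≅ Z^6, C_1 ≅ Z^15, C_2 ≅ Z^10.

The boundary map ∂_1: C_1 → C_0 sends each edge [p,q] (with p < q) to q − p. For instance
  ∂cf = f − c.
As a 6×15 matrix over Z this has rank 5, with invariant factors (1,1,1,1,1).

Boundary ∂_2: C_2 → C_1 acts by ∂[p,q,r] = [q,r] − [p,r] + [p,q]. For instance
  ∂cef = ef − cf + ce,
  ∂bcd = cd − bd + bc.
This gives a 15×10 integer matrix of rank 10; reducing to Smith normal form yields diagonal entries (1,1,1,1,1,1,1,1,1,2).

From H_k ≅ ker(∂_k) / im(∂_{k+1}) we obtain:

  H_0: rank C_0 − rank ∂_1 = 6 − 5 = 1, and the invariant factors of ∂_1 are all 1, so H_0 = Z.
  H_1: rank ker ∂_1 − rank ∂_2 = (15 − 5) − 10 = 0, and ∂_2 has invariant factor 2 > 1, so H_1 = Z/2.
  H_2: rank ker ∂_2 − rank ∂_3 = (10 − 10) − 0 = 0, and there is no ∂_3, so H_2 = 0.

(K is a triangulation of the real projective plane RP^2.)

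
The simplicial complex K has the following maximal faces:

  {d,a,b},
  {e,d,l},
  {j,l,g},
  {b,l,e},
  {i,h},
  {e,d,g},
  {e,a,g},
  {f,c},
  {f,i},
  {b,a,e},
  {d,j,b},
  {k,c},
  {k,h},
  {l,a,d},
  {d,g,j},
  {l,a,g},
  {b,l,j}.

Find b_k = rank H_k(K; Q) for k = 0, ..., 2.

K has 12 vertices, 23 edges, 12 triangles.
rank ∂_0 = 0, rank ∂_1 = 10 ⇒ b_0 = 12 − 0 − 10 = 2; all invariant factors of ∂_1 are 1 so no torsion. So H_0 ≅ Z^2.
rank ∂_1 = 10, rank ∂_2 = 12 ⇒ b_1 = 23 − 10 − 12 = 1; ∂_2 has invariant factor(s) [2] giving torsion. So H_1 ≅ Z × Z/2.
rank ∂_2 = 12, rank ∂_3 = 0 ⇒ b_2 = 12 − 12 − 0 = 0. So H_2 ≅ 0.

b_0 = 2, b_1 = 1, b_2 = 0.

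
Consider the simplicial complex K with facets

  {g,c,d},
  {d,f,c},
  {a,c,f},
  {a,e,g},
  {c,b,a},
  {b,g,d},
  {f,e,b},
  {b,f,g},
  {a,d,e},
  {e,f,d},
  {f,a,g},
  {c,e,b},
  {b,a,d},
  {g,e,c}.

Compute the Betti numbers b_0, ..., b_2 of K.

b_0 = 1, b_1 = 2, b_2 = 1.

Fix the vertex order a < b < c < d < e < f < g and write every simplex with vertices in increasing order. Then dim K = 2 and the simplices of K are:

  0-simplices (7): a, b, c, d, e, f, g
  1-simplices (21): ab, ac, ad, ae, af, ag, bc, bd, be, bf, bg, cd, ce, cf, cg, de, df, dg, ef, eg, fg
  2-simplices (14): abc, abd, acf, ade, aeg, afg, bce, bdg, bef, bfg, cdf, cdg, ceg, def

Hence C_0 ≅ Z^7, C_1 ≅ Z^21, C_2 ≅ Z^14.

∂_1: C_1 → C_0 sends each edge [p,q] (with p < q) to q − p. For instance
  ∂ce = e − c.
As a 7×21 matrix over Z this has rank 6, with invariant factors (1,1,1,1,1,1).

The boundary map ∂_2: C_2 → C_1 sends each 2-simplex [p,q,r] to [q,r] − [p,r] + [p,q]. For instance
  ∂bef = ef − bf + be,
  ∂ade = de − ae + ad.
The 21×14 boundary matrix has rank 13 and Smith normal form diag(1,1,1,1,1,1,1,1,1,1,1,1,1).

From H_k ≅ ker(∂_k) / im(∂_{k+1}) we obtain:

  H_0: rank C_0 − rank ∂_1 = 7 − 6 = 1, and the invariant factors of ∂_1 are all 1, so H_0 = Z.
  H_1: rank ker ∂_1 − rank ∂_2 = (21 − 6) − 13 = 2, and the invariant factors of ∂_2 are all 1, so H_1 = Z^2.
  H_2: rank ker ∂_2 − rank ∂_3 = (14 − 13) − 0 = 1, and there is no ∂_3, so H_2 = Z.

Hence the Betti numbers are b_0 = 1, b_1 = 2, b_2 = 1.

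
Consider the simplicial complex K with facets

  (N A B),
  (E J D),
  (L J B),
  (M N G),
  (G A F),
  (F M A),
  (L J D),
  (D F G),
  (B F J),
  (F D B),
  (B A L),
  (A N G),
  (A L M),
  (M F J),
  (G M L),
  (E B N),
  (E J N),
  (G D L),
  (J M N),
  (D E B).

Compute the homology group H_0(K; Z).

Take the total order A < B < D < E < F < G < J < L < M < N on the vertex set. Then K (dimension 2) consists of the simplices:

  0-simplices (10): A, B, D, E, F, G, J, L, M, N
  1-simplices (30): AB, AF, AG, AL, AM, AN, BD, BE, BF, BJ, BL, BN, DE, DF, DG, DJ, DL, EJ, EN, FG, FJ, FM, GL, GM, GN, JL, JM, JN, LM, MN
  2-simplices (20): ABL, ABN, AFG, AFM, AGN, ALM, BDE, BDF, BEN, BFJ, BJL, DEJ, DFG, DGL, DJL, EJN, FJM, GLM, GMN, JMN

so the chain groups are C_0 ≅ Z^10, C_1 ≅ Z^30, C_2 ≅ Z^20.

The boundary map ∂_1: C_1 → C_0 is given by ∂[p,q] = [q] − [p].
The resulting 10×30 matrix has rank 9, and its Smith normal form has invariant factors (1,1,1,1,1,1,1,1,1).

The boundary map ∂_2: C_2 → C_1 sends each 2-simplex [p,q,r] to [q,r] − [p,r] + [p,q]. For instance
  ∂FJM = JM − FM + FJ,
  ∂ALM = LM − AM + AL.
This gives a 30×20 integer matrix of rank 20; reducing to Smith normal form yields diagonal entries (1,1,1,1,1,1,1,1,1,1,1,1,1,1,1,1,1,1,1,2).

Reading off H_k = ker ∂_k / im ∂_{k+1}:

  H_0: rank C_0 − rank ∂_1 = 10 − 9 = 1, and the invariant factors of ∂_1 are all 1, so H_0 = Z.

H_0 ≅ Z.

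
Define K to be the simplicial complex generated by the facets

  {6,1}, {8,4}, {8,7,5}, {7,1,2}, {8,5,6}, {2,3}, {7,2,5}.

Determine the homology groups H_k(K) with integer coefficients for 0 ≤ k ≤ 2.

H_0 ≅ Z,  H_1 ≅ Z,  H_2 = 0.

Fix the vertex order 1 < 2 < 3 < 4 < 5 < 6 < 7 < 8 and write every simplex with vertices in increasing order. Then dim K = 2 and the simplices of K are:

  0-simplices (8): [1], [2], [3], [4], [5], [6], [7], [8]
  1-simplices (12): [1,2], [1,6], [1,7], [2,3], [2,5], [2,7], [4,8], [5,6], [5,7], [5,8], [6,8], [7,8]
  2-simplices (4): [1,2,7], [2,5,7], [5,6,8], [5,7,8]

Hence C_0 ≅ Z^8, C_1 ≅ Z^12, C_2 ≅ Z^4.

∂_1: C_1 → C_0 sends each edge [p,q] (with p < q) to q − p. For instance
  ∂[5,6] = [6] − [5].
This gives a 8×12 integer matrix of rank 7; reducing to Smith normal form yields diagonal entries (1,1,1,1,1,1,1).

∂_2: C_2 → C_1 sends each 2-simplex [p,q,r] to [q,r] − [p,r] + [p,q]. For instance
  ∂[1,2,7] = [2,7] − [1,7] + [1,2],
  ∂[2,5,7] = [5,7] − [2,7] + [2,5].
The 12×4 boundary matrix has rank 4 and Smith normal form diag(1,1,1,1).

From H_k ≅ ker(∂_k) / im(∂_{k+1}) we obtain:

  H_0: rank C_0 − rank ∂_1 = 8 − 7 = 1, and the invariant factors of ∂_1 are all 1, so H_0 ≅ Z.
  H_1: rank ker ∂_1 − rank ∂_2 = (12 − 7) − 4 = 1, and the invariant factors of ∂_2 are all 1, so H_1 ≅ Z.
  H_2: rank ker ∂_2 − rank ∂_3 = (4 − 4) − 0 = 0, and there is no ∂_3, so H_2 ≅ 0.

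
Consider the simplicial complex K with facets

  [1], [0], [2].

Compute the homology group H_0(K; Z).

H_0 = Z^3.

Order the vertices as 0 < 1 < 2. Listing each simplex with vertices in this order, K has dimension 0 with simplices:

  0-simplices (3): [0], [1], [2]

giving chain groups C_0 ≅ Z^3.

Now H_k = ker ∂_k / im ∂_{k+1}, so:

  H_0: rank C_0 − rank ∂_1 = 3 − 0 = 3, and there is no ∂_1, so H_0 = Z^3.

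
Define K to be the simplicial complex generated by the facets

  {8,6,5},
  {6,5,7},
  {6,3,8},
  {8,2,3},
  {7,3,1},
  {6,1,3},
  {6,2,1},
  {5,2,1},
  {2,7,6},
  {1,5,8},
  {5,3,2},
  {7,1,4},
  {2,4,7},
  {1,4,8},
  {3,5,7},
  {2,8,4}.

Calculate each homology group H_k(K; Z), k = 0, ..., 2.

H_0 = Z,  H_1 = Z^2,  H_2 = Z.

We work with the vertex ordering 1 < 2 < 3 < 4 < 5 < 6 < 7 < 8. The simplices of K, each written with vertices in increasing order, are:

  0-simplices (8): [1], [2], [3], [4], [5], [6], [7], [8]
  1-simplices (24): (24 of them)
  2-simplices (16): [1,2,5], [1,2,6], [1,3,6], [1,3,7], [1,4,7], [1,4,8], [1,5,8], [2,3,5], [2,3,8], [2,4,7], [2,4,8], [2,6,7], [3,5,7], [3,6,8], [5,6,7], [5,6,8]

Hence C_0 ≅ Z^8, C_1 ≅ Z^24, C_2 ≅ Z^16.

Boundary ∂_1: C_1 → C_0 maps an edge to its endpoints' difference, ∂[p,q] = q − p. For instance
  ∂[3,6] = [6] − [3].
This gives a 8×24 integer matrix of rank 7; reducing to Smith normal form yields diagonal entries (1,1,1,1,1,1,1).

∂_2: C_2 → C_1 acts by ∂[p,q,r] = [q,r] − [p,r] + [p,q]. For instance
  ∂[1,3,6] = [3,6] − [1,6] + [1,3],
  ∂[2,6,7] = [6,7] − [2,7] + [2,6].
The resulting 24×16 matrix has rank 15, and its Smith normal form has invariant factors (1,1,1,1,1,1,1,1,1,1,1,1,1,1,1).

Computing H_k = (kernel of ∂_k) / (image of ∂_{k+1}):

  H_0: rank C_0 − rank ∂_1 = 8 − 7 = 1, and the invariant factors of ∂_1 are all 1, so H_0 ≅ Z.
  H_1: rank ker ∂_1 − rank ∂_2 = (24 − 7) − 15 = 2, and the invariant factors of ∂_2 are all 1, so H_1 ≅ Z^2.
  H_2: rank ker ∂_2 − rank ∂_3 = (16 − 15) − 0 = 1, and there is no ∂_3, so H_2 ≅ Z.

(K is a triangulation of the torus T^2.)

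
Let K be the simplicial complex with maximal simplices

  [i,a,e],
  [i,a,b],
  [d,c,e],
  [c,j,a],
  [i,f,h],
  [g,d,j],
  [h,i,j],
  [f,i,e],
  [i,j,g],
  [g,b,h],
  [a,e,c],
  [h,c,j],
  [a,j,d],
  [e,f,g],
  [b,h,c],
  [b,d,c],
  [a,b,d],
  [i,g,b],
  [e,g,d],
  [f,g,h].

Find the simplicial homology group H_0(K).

We work with the vertex ordering a < b < c < d < e < f < g < h < i < j. The simplices of K, each written with vertices in increasing order, are:

  0-simplices (10): a, b, c, d, e, f, g, h, i, j
  1-simplices (30): ab, ac, ad, ae, ai, aj, bc, bd, bg, bh, bi, cd, ce, ch, cj, de, dg, dj, ef, eg, ei, fg, fh, fi, gh, gi, gj, hi, hj, ij
  2-simplices (20): abd, abi, ace, acj, adj, aei, bcd, bch, bgh, bgi, cde, chj, deg, dgj, efg, efi, fgh, fhi, gij, hij

giving chain groups C_0 ≅ Z^10, C_1 ≅ Z^30, C_2 ≅ Z^20.

Boundary ∂_1: C_1 → C_0 is given by ∂[p,q] = [q] − [p]. For instance
  ∂bg = g − b.
As a 10×30 matrix over Z this has rank 9, with invariant factors (1,1,1,1,1,1,1,1,1).

The boundary map ∂_2: C_2 → C_1 sends each 2-simplex [p,q,r] to [q,r] − [p,r] + [p,q]. For instance
  ∂fgh = gh − fh + fg,
  ∂efi = fi − ei + ef.
As a 30×20 matrix over Z this has rank 20, with invariant factors (1,1,1,1,1,1,1,1,1,1,1,1,1,1,1,1,1,1,1,2).

Computing H_k = (kernel of ∂_k) / (image of ∂_{k+1}):

  H_0: rank C_0 − rank ∂_1 = 10 − 9 = 1, and the invariant factors of ∂_1 are all 1, so H_0 = Z.

H_0 ≅ Z.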